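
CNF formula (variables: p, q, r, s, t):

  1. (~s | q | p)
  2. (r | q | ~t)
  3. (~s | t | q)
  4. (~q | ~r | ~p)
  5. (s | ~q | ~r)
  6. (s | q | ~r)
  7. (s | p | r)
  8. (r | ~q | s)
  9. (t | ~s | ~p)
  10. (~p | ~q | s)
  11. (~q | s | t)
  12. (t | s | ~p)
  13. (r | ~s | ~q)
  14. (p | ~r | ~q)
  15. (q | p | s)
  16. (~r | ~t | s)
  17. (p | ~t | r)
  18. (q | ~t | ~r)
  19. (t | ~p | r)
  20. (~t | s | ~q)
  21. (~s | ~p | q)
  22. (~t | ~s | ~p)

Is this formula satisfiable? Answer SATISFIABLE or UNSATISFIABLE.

s = True:
  p = True:
    propagation gives t=True; an empty clause results — contradiction.
  p = False:
    propagation gives q=True, r=True; an empty clause results — contradiction.
s = False:
  q = True:
    propagation gives r=False; an empty clause results — contradiction.
  q = False:
    propagation gives r=False, t=False, p=True; an empty clause results — contradiction.
Every branch closes, so no satisfying assignment exists.

UNSATISFIABLE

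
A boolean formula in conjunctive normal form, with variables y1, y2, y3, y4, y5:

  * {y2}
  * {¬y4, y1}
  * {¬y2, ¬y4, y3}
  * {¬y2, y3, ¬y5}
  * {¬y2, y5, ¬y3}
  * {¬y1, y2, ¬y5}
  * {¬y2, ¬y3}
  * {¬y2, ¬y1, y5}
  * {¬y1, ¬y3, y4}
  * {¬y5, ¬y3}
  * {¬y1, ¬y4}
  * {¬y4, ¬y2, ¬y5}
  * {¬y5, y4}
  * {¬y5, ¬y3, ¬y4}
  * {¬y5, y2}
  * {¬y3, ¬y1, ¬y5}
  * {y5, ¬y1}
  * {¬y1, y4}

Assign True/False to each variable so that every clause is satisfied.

y1=F, y2=T, y3=F, y4=F, y5=F

The clause (y2) is unit: y2 must be True.
(¬y3) is a unit clause, so y3 = False.
(¬y4) is a unit clause, so y4 = False.
(¬y5) is a unit clause, so y5 = False.
(¬y1) is a unit clause, so y1 = False.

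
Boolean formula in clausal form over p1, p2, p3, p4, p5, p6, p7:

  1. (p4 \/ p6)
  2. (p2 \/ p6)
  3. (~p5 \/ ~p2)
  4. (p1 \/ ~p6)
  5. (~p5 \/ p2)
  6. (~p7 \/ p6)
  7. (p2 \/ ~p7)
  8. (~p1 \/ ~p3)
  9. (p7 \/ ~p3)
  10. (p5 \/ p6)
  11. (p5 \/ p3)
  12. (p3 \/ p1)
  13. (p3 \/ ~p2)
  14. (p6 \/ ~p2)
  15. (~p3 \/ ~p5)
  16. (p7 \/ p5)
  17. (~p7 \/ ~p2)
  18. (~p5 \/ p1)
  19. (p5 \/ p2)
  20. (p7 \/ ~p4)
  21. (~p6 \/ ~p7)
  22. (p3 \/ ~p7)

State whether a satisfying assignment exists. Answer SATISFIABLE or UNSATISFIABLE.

p2 = True:
  propagation gives p5=False, p6=True, p1=True, p3=False; an empty clause results — contradiction.
p2 = False:
  propagation gives p6=True, p1=True, p5=False; an empty clause results — contradiction.
Every branch closes, so no satisfying assignment exists.

UNSATISFIABLE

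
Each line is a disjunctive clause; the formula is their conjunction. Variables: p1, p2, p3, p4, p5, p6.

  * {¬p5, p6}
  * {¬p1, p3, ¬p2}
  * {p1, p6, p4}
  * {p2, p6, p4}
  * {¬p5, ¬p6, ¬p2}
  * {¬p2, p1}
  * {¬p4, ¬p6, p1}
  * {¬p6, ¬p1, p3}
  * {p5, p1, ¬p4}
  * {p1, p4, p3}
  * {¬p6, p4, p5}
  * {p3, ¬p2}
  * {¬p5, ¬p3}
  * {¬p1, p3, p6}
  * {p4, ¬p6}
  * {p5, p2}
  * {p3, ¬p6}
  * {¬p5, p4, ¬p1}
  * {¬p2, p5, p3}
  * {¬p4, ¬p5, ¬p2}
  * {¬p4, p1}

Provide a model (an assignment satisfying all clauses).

p1 = T, p2 = T, p3 = T, p4 = T, p5 = F, p6 = T

Try p1 = True.
Branch on p2: take p2 = True.
  then p3 is forced to True.
  then p5 is forced to False.
The remaining clauses are satisfied by p4 = True, p6 = True.
Check each clause:
  1. {p6, ¬p5} — ¬p5 is true.
  2. {¬p1, ¬p2, p3} — p3 is true.
  3. {p6, p1, p4} — p1 is true.
  4. {p4, p2, p6} — p2 is true.
  5. {¬p2, ¬p5, ¬p6} — ¬p5 is true.
  6. {p1, ¬p2} — p1 is true.
  7. {p1, ¬p6, ¬p4} — p1 is true.
  8. {¬p1, ¬p6, p3} — p3 is true.
  9. {p1, ¬p4, p5} — p1 is true.
  10. {p1, p3, p4} — p1 is true.
  11. {¬p6, p5, p4} — p4 is true.
  12. {¬p2, p3} — p3 is true.
  13. {¬p5, ¬p3} — ¬p5 is true.
  14. {¬p1, p6, p3} — p3 is true.
  15. {¬p6, p4} — p4 is true.
  16. {p2, p5} — p2 is true.
  17. {p3, ¬p6} — p3 is true.
  18. {p4, ¬p1, ¬p5} — ¬p5 is true.
  19. {p5, ¬p2, p3} — p3 is true.
  20. {¬p2, ¬p4, ¬p5} — ¬p5 is true.
  21. {p1, ¬p4} — p1 is true.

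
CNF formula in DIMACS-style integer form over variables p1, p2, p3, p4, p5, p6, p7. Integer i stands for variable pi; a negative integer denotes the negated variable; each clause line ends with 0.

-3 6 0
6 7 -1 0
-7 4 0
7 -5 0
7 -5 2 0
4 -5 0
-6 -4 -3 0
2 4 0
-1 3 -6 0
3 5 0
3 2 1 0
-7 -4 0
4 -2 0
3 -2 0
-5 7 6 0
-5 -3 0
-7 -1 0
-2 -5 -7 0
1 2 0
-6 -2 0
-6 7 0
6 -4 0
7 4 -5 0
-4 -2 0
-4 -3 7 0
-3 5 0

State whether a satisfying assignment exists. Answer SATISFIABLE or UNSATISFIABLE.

UNSATISFIABLE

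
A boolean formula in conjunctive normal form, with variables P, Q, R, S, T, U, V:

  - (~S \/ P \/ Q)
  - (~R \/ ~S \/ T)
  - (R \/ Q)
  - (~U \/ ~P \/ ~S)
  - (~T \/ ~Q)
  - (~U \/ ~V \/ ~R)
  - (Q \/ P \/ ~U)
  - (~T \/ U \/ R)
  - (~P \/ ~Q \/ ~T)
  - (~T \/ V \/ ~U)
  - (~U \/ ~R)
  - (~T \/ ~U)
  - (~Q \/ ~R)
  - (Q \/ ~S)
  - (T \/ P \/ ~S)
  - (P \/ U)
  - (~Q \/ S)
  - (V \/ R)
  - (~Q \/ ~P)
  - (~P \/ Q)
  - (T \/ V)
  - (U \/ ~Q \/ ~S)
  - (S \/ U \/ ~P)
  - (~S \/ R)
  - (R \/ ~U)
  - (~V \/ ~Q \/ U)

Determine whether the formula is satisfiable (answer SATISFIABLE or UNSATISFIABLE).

Q = True:
  propagation gives T=False, R=False, S=True; an empty clause results — contradiction.
Q = False:
  propagation gives R=True, U=False, S=False, P=True; an empty clause results — contradiction.
Every branch closes, so no satisfying assignment exists.

UNSATISFIABLE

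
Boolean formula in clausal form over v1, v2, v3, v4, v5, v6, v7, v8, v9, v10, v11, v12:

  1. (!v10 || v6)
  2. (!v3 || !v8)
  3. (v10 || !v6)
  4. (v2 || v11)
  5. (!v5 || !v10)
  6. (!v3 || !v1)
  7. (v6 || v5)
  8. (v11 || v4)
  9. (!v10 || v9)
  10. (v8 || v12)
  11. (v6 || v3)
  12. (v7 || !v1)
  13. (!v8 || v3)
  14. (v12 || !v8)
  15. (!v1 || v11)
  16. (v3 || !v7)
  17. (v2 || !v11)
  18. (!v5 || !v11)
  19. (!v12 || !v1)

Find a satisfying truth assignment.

Pure literal: v1 appears only negated; assign v1 = False.
Pure literal: v2 appears only positively; assign v2 = True.
Branch on v3: take v3 = True.
  then v8 is forced to False.
  then v12 is forced to True.
Try v4 = True.
Set v5 = True and propagate.
  then v10 is forced to False.
  then v6 is forced to False.
  then v11 is forced to False.
v7, v9 are now unconstrained; take v7 = True, v9 = True.

v1=F  v2=T  v3=T  v4=T  v5=T  v6=F  v7=T  v8=F  v9=T  v10=F  v11=F  v12=T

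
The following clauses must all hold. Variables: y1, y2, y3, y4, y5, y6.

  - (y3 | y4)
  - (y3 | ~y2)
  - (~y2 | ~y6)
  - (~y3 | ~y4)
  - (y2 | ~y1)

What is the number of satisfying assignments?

Case analysis on y2 and y3:
  y2=1, y3=1: remaining (y1,y4,y5,y6) ∈ {(0,0,0,0); (0,0,1,0); (1,0,0,0); (1,0,1,0)} — 4.
  y2=1, y3=0: a clause becomes empty — 0.
  y2=0, y3=1: remaining (y1,y4,y5,y6) ∈ {(0,0,0,0); (0,0,0,1); (0,0,1,0); (0,0,1,1)} — 4.
  y2=0, y3=0: remaining (y1,y4,y5,y6) ∈ {(0,1,0,0); (0,1,0,1); (0,1,1,0); (0,1,1,1)} — 4.
Total: 4 + 0 + 4 + 4 = 12.

12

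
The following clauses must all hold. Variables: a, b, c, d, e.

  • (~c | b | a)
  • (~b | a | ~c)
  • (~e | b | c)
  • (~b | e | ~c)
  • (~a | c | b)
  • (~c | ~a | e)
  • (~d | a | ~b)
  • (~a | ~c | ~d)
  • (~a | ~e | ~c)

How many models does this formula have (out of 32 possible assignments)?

8

Split on c, then a.
  c=T, a=T: a clause becomes empty — 0.
  c=T, a=F: a clause becomes empty — 0.
  c=F, a=T: remaining (b,d,e) ∈ {(T,F,F); (T,F,T); (T,T,F); (T,T,T)} — 4.
  c=F, a=F: remaining (b,d,e) ∈ {(F,F,F); (F,T,F); (T,F,F); (T,F,T)} — 4.
Total: 0 + 0 + 4 + 4 = 8.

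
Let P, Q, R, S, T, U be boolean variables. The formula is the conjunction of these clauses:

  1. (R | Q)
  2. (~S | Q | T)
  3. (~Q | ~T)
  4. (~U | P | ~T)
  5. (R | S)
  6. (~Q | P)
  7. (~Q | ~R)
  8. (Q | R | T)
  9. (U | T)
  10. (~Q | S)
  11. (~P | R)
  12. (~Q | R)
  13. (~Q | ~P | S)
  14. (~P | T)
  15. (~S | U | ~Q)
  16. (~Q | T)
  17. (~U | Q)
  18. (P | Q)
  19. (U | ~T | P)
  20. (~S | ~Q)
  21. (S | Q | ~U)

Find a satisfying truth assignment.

P = T  Q = F  R = T  S = F  T = T  U = F

Check each clause:
  1. (R | Q) — R is true.
  2. (Q | T | ~S) — ~S is true.
  3. (~Q | ~T) — ~Q is true.
  4. (~U | P | ~T) — P is true.
  5. (S | R) — R is true.
  6. (~Q | P) — P is true.
  7. (~Q | ~R) — ~Q is true.
  8. (R | Q | T) — R is true.
  9. (T | U) — T is true.
  10. (~Q | S) — ~Q is true.
  11. (~P | R) — R is true.
  12. (R | ~Q) — R is true.
  13. (~P | ~Q | S) — ~Q is true.
  14. (~P | T) — T is true.
  15. (~Q | U | ~S) — ~S is true.
  16. (T | ~Q) — T is true.
  17. (Q | ~U) — ~U is true.
  18. (Q | P) — P is true.
  19. (~T | P | U) — P is true.
  20. (~Q | ~S) — ~S is true.
  21. (Q | S | ~U) — ~U is true.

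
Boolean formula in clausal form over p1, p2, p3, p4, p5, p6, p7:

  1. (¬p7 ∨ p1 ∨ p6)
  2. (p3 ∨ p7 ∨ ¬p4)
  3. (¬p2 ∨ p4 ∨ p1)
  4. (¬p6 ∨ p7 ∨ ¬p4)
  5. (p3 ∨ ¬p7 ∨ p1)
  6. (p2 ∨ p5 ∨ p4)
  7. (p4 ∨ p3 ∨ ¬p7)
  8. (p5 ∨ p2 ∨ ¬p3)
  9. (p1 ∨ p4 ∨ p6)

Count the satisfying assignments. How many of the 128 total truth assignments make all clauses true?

44

Split on p4, then p7.
  p4=T, p7=T: 17 of the 32 assignments to (p1,p2,p3,p5,p6) work.
  p4=T, p7=F: p1 free; 3 ways for (p2,p3,p5,p6) × 2^1 = 6.
  p4=F, p7=T: 7 of the 32 assignments to (p1,p2,p3,p5,p6) work.
  p4=F, p7=F: p3 free; 7 ways for (p1,p2,p5,p6) × 2^1 = 14.
Total: 17 + 6 + 7 + 14 = 44.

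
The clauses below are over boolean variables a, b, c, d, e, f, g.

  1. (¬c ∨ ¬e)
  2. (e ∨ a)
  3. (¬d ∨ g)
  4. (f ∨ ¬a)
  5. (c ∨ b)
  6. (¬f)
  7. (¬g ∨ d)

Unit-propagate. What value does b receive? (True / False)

True

(¬f) is a unit clause: f = False.
From (f ∨ ¬a) and f = False: a = False.
From (e ∨ a) and a = False: e = True.
From (¬c ∨ ¬e) and e = True: c = False.
In (b ∨ c), c is now false; b must hold, so b = True.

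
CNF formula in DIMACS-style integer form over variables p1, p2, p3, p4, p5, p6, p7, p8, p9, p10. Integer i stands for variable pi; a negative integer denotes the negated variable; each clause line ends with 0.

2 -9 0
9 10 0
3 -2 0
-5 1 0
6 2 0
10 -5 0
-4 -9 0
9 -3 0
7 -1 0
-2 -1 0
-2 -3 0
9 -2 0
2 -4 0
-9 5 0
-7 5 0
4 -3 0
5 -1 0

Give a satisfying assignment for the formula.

Pure literal: p6 appears only positively; assign p6 = True.
p10 occurs only positively in the remaining clauses — set p10 = True.
Branch on p1: take p1 = False.
  then p5 is forced to False.
  then p9 is forced to False.
  then p3 is forced to False.
  then p2 is forced to False.
  then p4 is forced to False.
  then p7 is forced to False.
p8 is now unconstrained; take p8 = False.
Every clause has at least one true literal under this assignment.

p1 = F, p2 = F, p3 = F, p4 = F, p5 = F, p6 = T, p7 = F, p8 = F, p9 = F, p10 = T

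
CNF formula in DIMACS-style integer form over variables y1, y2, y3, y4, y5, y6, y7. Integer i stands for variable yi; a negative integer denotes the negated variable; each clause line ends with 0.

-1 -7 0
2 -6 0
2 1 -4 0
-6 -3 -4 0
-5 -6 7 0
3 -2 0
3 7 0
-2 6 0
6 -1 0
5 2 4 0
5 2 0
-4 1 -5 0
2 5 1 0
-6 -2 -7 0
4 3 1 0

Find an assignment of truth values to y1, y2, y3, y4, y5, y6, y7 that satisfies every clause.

y1=1  y2=1  y3=1  y4=0  y5=0  y6=1  y7=0

Check each clause:
  1. (NOT y1 OR NOT y7) — NOT y7 is true.
  2. (NOT y6 OR y2) — y2 is true.
  3. (y1 OR y2 OR NOT y4) — y1 is true.
  4. (NOT y3 OR NOT y6 OR NOT y4) — NOT y4 is true.
  5. (y7 OR NOT y5 OR NOT y6) — NOT y5 is true.
  6. (NOT y2 OR y3) — y3 is true.
  7. (y7 OR y3) — y3 is true.
  8. (NOT y2 OR y6) — y6 is true.
  9. (y6 OR NOT y1) — y6 is true.
  10. (y5 OR y2 OR y4) — y2 is true.
  11. (y2 OR y5) — y2 is true.
  12. (NOT y4 OR y1 OR NOT y5) — y1 is true.
  13. (y2 OR y1 OR y5) — y1 is true.
  14. (NOT y7 OR NOT y6 OR NOT y2) — NOT y7 is true.
  15. (y1 OR y4 OR y3) — y1 is true.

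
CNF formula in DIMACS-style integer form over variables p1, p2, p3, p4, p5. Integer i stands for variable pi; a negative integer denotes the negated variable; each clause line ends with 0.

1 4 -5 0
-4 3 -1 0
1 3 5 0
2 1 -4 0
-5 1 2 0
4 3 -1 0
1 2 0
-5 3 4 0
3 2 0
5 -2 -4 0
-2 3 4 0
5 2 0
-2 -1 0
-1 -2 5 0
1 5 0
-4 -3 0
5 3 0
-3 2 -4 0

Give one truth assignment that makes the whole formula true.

p1 = T, p2 = F, p3 = T, p4 = F, p5 = T

Check each clause:
  1. (p4 || p1 || !p5) — p1 is true.
  2. (!p1 || p3 || !p4) — p3 is true.
  3. (p1 || p5 || p3) — p1 is true.
  4. (p1 || p2 || !p4) — p1 is true.
  5. (p2 || !p5 || p1) — p1 is true.
  6. (p4 || !p1 || p3) — p3 is true.
  7. (p2 || p1) — p1 is true.
  8. (!p5 || p4 || p3) — p3 is true.
  9. (p3 || p2) — p3 is true.
  10. (!p4 || p5 || !p2) — !p4 is true.
  11. (p4 || p3 || !p2) — p3 is true.
  12. (p2 || p5) — p5 is true.
  13. (!p1 || !p2) — !p2 is true.
  14. (!p1 || p5 || !p2) — p5 is true.
  15. (p1 || p5) — p1 is true.
  16. (!p3 || !p4) — !p4 is true.
  17. (p3 || p5) — p3 is true.
  18. (!p3 || !p4 || p2) — !p4 is true.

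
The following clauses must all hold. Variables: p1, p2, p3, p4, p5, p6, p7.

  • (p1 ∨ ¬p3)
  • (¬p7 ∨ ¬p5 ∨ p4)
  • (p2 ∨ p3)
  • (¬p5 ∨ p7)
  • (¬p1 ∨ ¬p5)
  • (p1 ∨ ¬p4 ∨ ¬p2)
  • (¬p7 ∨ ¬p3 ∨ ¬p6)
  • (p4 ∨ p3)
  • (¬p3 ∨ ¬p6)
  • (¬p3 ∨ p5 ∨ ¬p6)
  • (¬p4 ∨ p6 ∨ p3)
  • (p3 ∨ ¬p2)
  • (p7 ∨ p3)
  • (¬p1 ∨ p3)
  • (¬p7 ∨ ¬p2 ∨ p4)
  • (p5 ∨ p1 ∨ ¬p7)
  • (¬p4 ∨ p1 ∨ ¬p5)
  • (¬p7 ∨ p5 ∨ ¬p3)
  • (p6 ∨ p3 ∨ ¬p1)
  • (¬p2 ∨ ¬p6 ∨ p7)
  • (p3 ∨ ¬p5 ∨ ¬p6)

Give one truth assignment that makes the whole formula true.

p1=1  p2=0  p3=1  p4=0  p5=0  p6=0  p7=0

Set p1 = True and propagate.
  then p5 is forced to False.
  then p3 is forced to True.
  then p6 is forced to False.
  then p7 is forced to False.
p2, p4 are now unconstrained; take p2 = False, p4 = False.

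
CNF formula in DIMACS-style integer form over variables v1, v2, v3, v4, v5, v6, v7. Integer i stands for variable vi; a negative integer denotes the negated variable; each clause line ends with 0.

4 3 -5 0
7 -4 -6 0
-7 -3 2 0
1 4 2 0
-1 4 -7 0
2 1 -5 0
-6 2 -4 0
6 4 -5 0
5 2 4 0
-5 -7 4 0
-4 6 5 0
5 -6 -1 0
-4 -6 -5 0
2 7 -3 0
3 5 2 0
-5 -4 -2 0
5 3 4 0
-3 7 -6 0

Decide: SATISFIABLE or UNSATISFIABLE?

SATISFIABLE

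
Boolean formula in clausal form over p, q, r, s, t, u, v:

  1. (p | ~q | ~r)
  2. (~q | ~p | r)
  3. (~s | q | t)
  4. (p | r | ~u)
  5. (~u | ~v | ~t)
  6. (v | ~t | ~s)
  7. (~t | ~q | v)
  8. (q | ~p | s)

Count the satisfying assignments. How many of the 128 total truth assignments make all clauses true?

31

Split on q, then p.
  q=1, p=1: s free; 5 ways for (r,t,u,v) × 2^1 = 10.
  q=1, p=0: s free; 3 ways for (r,t,u,v) × 2^1 = 6.
  q=0, p=1: remaining (r,s,t,u,v) ∈ {(0,1,1,0,1); (1,1,1,0,1)} — 2.
  q=0, p=0: 13 of the 32 assignments to (r,s,t,u,v) work.
Total: 10 + 6 + 2 + 13 = 31.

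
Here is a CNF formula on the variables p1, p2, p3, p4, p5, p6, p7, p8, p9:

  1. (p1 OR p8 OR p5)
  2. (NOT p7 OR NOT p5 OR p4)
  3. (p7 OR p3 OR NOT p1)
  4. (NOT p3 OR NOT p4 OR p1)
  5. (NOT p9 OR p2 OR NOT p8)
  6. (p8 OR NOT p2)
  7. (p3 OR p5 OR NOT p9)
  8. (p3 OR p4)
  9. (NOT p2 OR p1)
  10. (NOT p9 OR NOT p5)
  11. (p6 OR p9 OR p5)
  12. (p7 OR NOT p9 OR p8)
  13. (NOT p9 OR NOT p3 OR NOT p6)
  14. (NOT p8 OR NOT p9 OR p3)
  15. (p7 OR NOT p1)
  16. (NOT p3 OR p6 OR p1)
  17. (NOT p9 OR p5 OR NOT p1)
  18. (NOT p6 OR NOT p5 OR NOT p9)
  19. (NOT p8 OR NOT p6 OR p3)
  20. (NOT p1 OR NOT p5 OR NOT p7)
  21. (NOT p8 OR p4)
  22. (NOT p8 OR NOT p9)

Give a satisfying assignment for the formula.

Try p1 = False.
  then p2 is forced to False.
Try p3 = False.
  then p4 is forced to True.
Try p5 = True.
  then p9 is forced to False.
The remaining clauses are satisfied by p6 = False, p7 = True, p8 = False.

p1=False, p2=False, p3=False, p4=True, p5=True, p6=False, p7=True, p8=False, p9=False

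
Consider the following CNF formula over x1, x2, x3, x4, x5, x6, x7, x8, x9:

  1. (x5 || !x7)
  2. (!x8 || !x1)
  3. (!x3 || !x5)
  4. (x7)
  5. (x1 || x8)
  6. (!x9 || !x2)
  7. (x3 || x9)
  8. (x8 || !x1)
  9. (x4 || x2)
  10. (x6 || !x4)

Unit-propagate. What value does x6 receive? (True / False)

True

(x7) stands alone — x7 = True.
In (!x7 || x5), !x7 is now false; x5 must hold, so x5 = True.
(!x3 || !x5): since x5 = True, the clause reduces to (!x3). x3 = False.
From (x3 || x9) and x3 = False: x9 = True.
(!x2 || !x9): since x9 = True, the clause reduces to (!x2). x2 = False.
In (x4 || x2), x2 is now false; x4 must hold, so x4 = True.
In (!x4 || x6), !x4 is now false; x6 must hold, so x6 = True.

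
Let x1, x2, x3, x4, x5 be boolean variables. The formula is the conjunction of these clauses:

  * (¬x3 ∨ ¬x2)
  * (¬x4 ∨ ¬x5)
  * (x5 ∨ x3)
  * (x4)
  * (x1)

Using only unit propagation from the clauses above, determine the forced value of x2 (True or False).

False

Unit clause (x4) sets x4 = True.
(¬x5 ∨ ¬x4) with x4 = True leaves only ¬x5, so x5 = False.
(x5 ∨ x3): since x5 = False, the clause reduces to (x3). x3 = True.
(¬x2 ∨ ¬x3) with x3 = True leaves only ¬x2, so x2 = False.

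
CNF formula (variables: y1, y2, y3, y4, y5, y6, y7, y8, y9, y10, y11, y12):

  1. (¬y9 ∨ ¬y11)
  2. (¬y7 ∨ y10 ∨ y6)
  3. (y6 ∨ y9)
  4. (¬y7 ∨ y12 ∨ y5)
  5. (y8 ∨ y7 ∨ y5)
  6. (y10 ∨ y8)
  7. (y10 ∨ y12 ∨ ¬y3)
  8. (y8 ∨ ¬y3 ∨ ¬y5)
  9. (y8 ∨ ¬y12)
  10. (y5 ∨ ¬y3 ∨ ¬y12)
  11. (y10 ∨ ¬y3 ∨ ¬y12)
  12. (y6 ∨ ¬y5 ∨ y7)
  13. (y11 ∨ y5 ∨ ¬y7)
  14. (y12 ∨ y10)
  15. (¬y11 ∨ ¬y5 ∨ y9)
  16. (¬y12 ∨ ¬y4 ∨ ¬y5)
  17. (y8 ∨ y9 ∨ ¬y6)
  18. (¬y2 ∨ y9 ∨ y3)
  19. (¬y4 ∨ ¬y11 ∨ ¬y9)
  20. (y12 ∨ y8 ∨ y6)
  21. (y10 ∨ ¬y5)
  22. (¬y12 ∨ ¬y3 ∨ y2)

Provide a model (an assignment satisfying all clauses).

y1=False, y2=False, y3=False, y4=True, y5=True, y6=False, y7=True, y8=True, y9=True, y10=True, y11=False, y12=False

Check each clause:
  1. (¬y11 ∨ ¬y9) — ¬y11 is true.
  2. (y6 ∨ y10 ∨ ¬y7) — y10 is true.
  3. (y9 ∨ y6) — y9 is true.
  4. (¬y7 ∨ y5 ∨ y12) — y5 is true.
  5. (y7 ∨ y5 ∨ y8) — y8 is true.
  6. (y10 ∨ y8) — y8 is true.
  7. (y12 ∨ y10 ∨ ¬y3) — y10 is true.
  8. (¬y5 ∨ y8 ∨ ¬y3) — y8 is true.
  9. (¬y12 ∨ y8) — y8 is true.
  10. (y5 ∨ ¬y12 ∨ ¬y3) — y5 is true.
  11. (y10 ∨ ¬y3 ∨ ¬y12) — y10 is true.
  12. (¬y5 ∨ y7 ∨ y6) — y7 is true.
  13. (¬y7 ∨ y5 ∨ y11) — y5 is true.
  14. (y12 ∨ y10) — y10 is true.
  15. (¬y11 ∨ ¬y5 ∨ y9) — y9 is true.
  16. (¬y12 ∨ ¬y4 ∨ ¬y5) — ¬y12 is true.
  17. (y9 ∨ ¬y6 ∨ y8) — y8 is true.
  18. (¬y2 ∨ y3 ∨ y9) — y9 is true.
  19. (¬y4 ∨ ¬y11 ∨ ¬y9) — ¬y11 is true.
  20. (y8 ∨ y12 ∨ y6) — y8 is true.
  21. (¬y5 ∨ y10) — y10 is true.
  22. (¬y12 ∨ y2 ∨ ¬y3) — ¬y12 is true.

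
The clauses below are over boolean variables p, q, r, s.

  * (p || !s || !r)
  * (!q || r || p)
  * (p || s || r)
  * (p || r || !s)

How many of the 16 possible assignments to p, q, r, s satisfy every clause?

10

Split on p, then r.
  p=1, r=1: remaining (q,s) ∈ {(0,0); (0,1); (1,0); (1,1)} — 4.
  p=1, r=0: remaining (q,s) ∈ {(0,0); (0,1); (1,0); (1,1)} — 4.
  p=0, r=1: remaining (q,s) ∈ {(0,0); (1,0)} — 2.
  p=0, r=0: a clause becomes empty — 0.
Total: 4 + 4 + 2 + 0 = 10.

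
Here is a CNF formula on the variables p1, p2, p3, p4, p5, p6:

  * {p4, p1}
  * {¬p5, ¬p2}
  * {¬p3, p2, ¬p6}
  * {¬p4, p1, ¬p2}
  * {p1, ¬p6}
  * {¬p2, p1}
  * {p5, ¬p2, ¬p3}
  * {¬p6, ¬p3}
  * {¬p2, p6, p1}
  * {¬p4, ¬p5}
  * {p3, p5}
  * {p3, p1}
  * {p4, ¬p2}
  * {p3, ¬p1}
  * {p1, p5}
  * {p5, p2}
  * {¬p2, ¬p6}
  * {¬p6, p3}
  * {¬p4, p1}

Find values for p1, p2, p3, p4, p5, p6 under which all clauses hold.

p1=T, p2=F, p3=T, p4=F, p5=T, p6=F

Try p1 = True.
  then p3 is forced to True.
  then p6 is forced to False.
The remaining clauses are satisfied by p2 = False, p4 = False, p5 = True.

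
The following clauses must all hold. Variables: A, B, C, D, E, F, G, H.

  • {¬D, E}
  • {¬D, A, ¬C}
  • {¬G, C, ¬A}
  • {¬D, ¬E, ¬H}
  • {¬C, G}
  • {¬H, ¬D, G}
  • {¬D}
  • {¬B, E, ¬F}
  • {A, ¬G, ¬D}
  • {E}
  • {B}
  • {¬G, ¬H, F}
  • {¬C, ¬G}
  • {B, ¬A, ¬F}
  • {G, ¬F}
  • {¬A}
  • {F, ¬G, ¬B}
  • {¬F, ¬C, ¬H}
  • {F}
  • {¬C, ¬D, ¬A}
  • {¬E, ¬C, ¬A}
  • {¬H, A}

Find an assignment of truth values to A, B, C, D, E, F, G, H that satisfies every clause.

A=False, B=True, C=False, D=False, E=True, F=True, G=True, H=False

Check each clause:
  1. {¬D, E} — ¬D is true.
  2. {¬C, A, ¬D} — ¬D is true.
  3. {¬A, ¬G, C} — ¬A is true.
  4. {¬D, ¬E, ¬H} — ¬H is true.
  5. {¬C, G} — ¬C is true.
  6. {¬D, G, ¬H} — ¬H is true.
  7. {¬D} — ¬D is true.
  8. {¬B, E, ¬F} — E is true.
  9. {A, ¬G, ¬D} — ¬D is true.
  10. {E} — E is true.
  11. {B} — B is true.
  12. {¬H, F, ¬G} — ¬H is true.
  13. {¬G, ¬C} — ¬C is true.
  14. {B, ¬F, ¬A} — B is true.
  15. {¬F, G} — G is true.
  16. {¬A} — ¬A is true.
  17. {¬G, F, ¬B} — F is true.
  18. {¬F, ¬H, ¬C} — ¬H is true.
  19. {F} — F is true.
  20. {¬C, ¬D, ¬A} — ¬D is true.
  21. {¬A, ¬E, ¬C} — ¬C is true.
  22. {A, ¬H} — ¬H is true.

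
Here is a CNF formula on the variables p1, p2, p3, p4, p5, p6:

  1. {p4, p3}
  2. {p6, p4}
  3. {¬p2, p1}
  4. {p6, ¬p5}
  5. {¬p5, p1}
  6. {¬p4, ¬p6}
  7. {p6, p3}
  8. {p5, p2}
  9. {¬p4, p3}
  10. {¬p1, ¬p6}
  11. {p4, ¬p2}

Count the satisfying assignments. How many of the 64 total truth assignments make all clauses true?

Satisfying assignments:
  p1=1 p2=1 p3=1 p4=1 p5=0 p6=0
Count: 1.

1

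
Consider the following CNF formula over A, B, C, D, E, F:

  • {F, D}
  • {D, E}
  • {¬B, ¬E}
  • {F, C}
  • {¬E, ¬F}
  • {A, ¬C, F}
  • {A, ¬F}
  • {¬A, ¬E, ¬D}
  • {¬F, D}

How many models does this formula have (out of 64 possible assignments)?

6

Satisfying assignments:
  A=T B=F C=F D=T E=F F=T
  A=T B=F C=T D=T E=F F=F
  A=T B=F C=T D=T E=F F=T
  A=T B=T C=F D=T E=F F=T
  A=T B=T C=T D=T E=F F=F
  A=T B=T C=T D=T E=F F=T
Count: 6.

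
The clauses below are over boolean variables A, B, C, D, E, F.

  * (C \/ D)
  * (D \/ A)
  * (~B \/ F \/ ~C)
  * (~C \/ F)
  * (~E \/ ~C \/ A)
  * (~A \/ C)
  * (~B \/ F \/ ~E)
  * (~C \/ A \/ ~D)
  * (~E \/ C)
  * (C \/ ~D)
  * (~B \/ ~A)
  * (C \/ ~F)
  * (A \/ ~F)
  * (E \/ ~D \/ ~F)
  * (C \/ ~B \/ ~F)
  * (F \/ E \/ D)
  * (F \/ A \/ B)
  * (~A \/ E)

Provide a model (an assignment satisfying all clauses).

A=1, B=0, C=1, D=1, E=1, F=1

Check each clause:
  1. (C \/ D) — C is true.
  2. (D \/ A) — A is true.
  3. (~C \/ ~B \/ F) — ~B is true.
  4. (~C \/ F) — F is true.
  5. (~C \/ ~E \/ A) — A is true.
  6. (~A \/ C) — C is true.
  7. (~E \/ F \/ ~B) — F is true.
  8. (~D \/ ~C \/ A) — A is true.
  9. (~E \/ C) — C is true.
  10. (~D \/ C) — C is true.
  11. (~B \/ ~A) — ~B is true.
  12. (C \/ ~F) — C is true.
  13. (~F \/ A) — A is true.
  14. (~F \/ ~D \/ E) — E is true.
  15. (~B \/ C \/ ~F) — C is true.
  16. (E \/ D \/ F) — D is true.
  17. (B \/ F \/ A) — A is true.
  18. (~A \/ E) — E is true.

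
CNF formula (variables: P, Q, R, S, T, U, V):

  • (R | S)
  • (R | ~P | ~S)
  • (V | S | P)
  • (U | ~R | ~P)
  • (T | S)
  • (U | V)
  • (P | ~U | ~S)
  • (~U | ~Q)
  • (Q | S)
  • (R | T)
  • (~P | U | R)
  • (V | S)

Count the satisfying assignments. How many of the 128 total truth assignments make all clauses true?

Case analysis on S and P:
  S=1, P=1: remaining (Q,R,T,U,V) ∈ {(0,1,0,1,0); (0,1,0,1,1); (0,1,1,1,0); (0,1,1,1,1)} — 4.
  S=1, P=0: Q free; 3 ways for (R,T,U,V) × 2^1 = 6.
  S=0, P=1: a clause becomes empty — 0.
  S=0, P=0: remaining (Q,R,T,U,V) ∈ {(1,1,1,0,1)} — 1.
Total: 4 + 6 + 0 + 1 = 11.

11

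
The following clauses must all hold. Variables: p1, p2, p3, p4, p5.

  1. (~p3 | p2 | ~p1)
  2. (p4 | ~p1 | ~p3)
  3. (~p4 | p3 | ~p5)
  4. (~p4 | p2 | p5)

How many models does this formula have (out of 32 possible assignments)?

19

Split on p3, then p4.
  p3=1, p4=1: 5 of the 8 assignments to (p1,p2,p5) work.
  p3=1, p4=0: remaining (p1,p2,p5) ∈ {(0,0,0); (0,0,1); (0,1,0); (0,1,1)} — 4.
  p3=0, p4=1: remaining (p1,p2,p5) ∈ {(0,1,0); (1,1,0)} — 2.
  p3=0, p4=0: p1, p2, p5 free → 2^3 = 8.
Total: 5 + 4 + 2 + 8 = 19.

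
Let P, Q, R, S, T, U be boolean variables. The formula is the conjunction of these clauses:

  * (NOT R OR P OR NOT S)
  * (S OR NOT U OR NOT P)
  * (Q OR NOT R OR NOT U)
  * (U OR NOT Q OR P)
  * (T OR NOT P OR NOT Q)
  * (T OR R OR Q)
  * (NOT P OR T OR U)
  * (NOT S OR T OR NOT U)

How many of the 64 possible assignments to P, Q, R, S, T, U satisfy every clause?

Split on P, then U.
  P=T, U=T: remaining (Q,R,S,T) ∈ {(F,F,T,T); (T,F,T,T); (T,T,T,T)} — 3.
  P=T, U=F: forces T=T; Q, R, S free → 2^3 = 8.
  P=F, U=T: 7 of the 16 assignments to (Q,R,S,T) work.
  P=F, U=F: remaining (Q,R,S,T) ∈ {(F,F,F,T); (F,F,T,T); (F,T,F,F); (F,T,F,T)} — 4.
Total: 3 + 8 + 7 + 4 = 22.

22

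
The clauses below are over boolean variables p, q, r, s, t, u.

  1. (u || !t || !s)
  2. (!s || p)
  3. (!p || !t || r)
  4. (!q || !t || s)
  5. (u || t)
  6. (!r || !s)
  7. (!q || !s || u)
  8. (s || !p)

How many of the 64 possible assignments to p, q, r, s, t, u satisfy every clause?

10

Case analysis on s and t:
  s=T, t=T: a clause becomes empty — 0.
  s=T, t=F: remaining (p,q,r,u) ∈ {(T,F,F,T); (T,T,F,T)} — 2.
  s=F, t=T: remaining (p,q,r,u) ∈ {(F,F,F,F); (F,F,F,T); (F,F,T,F); (F,F,T,T)} — 4.
  s=F, t=F: remaining (p,q,r,u) ∈ {(F,F,F,T); (F,F,T,T); (F,T,F,T); (F,T,T,T)} — 4.
Total: 0 + 2 + 4 + 4 = 10.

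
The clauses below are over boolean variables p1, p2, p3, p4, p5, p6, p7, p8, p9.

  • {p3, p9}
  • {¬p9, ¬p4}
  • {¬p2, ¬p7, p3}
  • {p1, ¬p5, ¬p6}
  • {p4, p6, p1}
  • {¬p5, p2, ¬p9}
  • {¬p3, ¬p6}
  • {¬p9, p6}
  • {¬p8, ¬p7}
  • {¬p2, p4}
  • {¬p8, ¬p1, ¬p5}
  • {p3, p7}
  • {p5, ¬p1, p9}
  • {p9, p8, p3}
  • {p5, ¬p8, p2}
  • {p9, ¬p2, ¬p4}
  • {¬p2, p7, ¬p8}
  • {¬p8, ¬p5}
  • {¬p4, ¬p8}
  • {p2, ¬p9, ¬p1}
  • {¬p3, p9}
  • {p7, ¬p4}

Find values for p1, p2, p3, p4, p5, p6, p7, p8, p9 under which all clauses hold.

Try p1 = False.
For the remaining variables, p2 = False, p3 = False, p4 = False, p5 = False, p6 = True, p7 = True, p8 = False, p9 = True works.
Every clause has at least one true literal under this assignment.

p1=0, p2=0, p3=0, p4=0, p5=0, p6=1, p7=1, p8=0, p9=1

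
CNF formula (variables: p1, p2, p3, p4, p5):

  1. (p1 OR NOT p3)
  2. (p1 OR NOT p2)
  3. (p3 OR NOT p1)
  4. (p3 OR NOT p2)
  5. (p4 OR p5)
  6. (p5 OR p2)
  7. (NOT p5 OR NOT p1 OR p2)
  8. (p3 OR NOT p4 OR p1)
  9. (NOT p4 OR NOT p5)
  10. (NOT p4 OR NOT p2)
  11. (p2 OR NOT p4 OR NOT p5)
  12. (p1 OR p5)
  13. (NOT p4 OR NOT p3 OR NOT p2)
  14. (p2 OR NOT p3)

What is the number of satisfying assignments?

Satisfying assignments:
  p1=0 p2=0 p3=0 p4=0 p5=1
  p1=1 p2=1 p3=1 p4=0 p5=1
That's 2 in total.

2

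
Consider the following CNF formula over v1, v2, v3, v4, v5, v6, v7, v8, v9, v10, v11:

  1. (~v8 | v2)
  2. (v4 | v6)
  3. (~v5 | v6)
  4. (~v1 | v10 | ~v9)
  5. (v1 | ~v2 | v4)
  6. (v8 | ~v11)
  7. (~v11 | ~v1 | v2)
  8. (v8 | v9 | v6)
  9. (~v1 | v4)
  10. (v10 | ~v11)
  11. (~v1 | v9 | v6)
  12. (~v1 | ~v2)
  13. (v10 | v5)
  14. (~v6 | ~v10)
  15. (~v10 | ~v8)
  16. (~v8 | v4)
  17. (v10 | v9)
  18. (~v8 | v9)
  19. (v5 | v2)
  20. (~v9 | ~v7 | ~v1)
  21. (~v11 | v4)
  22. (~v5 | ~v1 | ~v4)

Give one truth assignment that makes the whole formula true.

v1 = F, v2 = F, v3 = T, v4 = T, v5 = T, v6 = T, v7 = T, v8 = F, v9 = T, v10 = F, v11 = F

Pure literal: v11 appears only negated; assign v11 = False.
Branch on v1: take v1 = False.
Set v2 = False and propagate.
  then v8 is forced to False.
  then v5 is forced to True.
  then v6 is forced to True.
  then v10 is forced to False.
  then v9 is forced to True.
v3, v4, v7 are now unconstrained; take v3 = True, v4 = True, v7 = True.
Check each clause:
  1. (~v8 | v2) — ~v8 is true.
  2. (v6 | v4) — v4 is true.
  3. (~v5 | v6) — v6 is true.
  4. (v10 | ~v1 | ~v9) — ~v1 is true.
  5. (~v2 | v1 | v4) — v4 is true.
  6. (v8 | ~v11) — ~v11 is true.
  7. (~v1 | v2 | ~v11) — ~v11 is true.
  8. (v8 | v6 | v9) — v9 is true.
  9. (v4 | ~v1) — v4 is true.
  10. (~v11 | v10) — ~v11 is true.
  11. (v9 | ~v1 | v6) — v9 is true.
  12. (~v1 | ~v2) — ~v2 is true.
  13. (v5 | v10) — v5 is true.
  14. (~v6 | ~v10) — ~v10 is true.
  15. (~v8 | ~v10) — ~v8 is true.
  16. (v4 | ~v8) — ~v8 is true.
  17. (v9 | v10) — v9 is true.
  18. (~v8 | v9) — ~v8 is true.
  19. (v5 | v2) — v5 is true.
  20. (~v9 | ~v7 | ~v1) — ~v1 is true.
  21. (v4 | ~v11) — v4 is true.
  22. (~v1 | ~v4 | ~v5) — ~v1 is true.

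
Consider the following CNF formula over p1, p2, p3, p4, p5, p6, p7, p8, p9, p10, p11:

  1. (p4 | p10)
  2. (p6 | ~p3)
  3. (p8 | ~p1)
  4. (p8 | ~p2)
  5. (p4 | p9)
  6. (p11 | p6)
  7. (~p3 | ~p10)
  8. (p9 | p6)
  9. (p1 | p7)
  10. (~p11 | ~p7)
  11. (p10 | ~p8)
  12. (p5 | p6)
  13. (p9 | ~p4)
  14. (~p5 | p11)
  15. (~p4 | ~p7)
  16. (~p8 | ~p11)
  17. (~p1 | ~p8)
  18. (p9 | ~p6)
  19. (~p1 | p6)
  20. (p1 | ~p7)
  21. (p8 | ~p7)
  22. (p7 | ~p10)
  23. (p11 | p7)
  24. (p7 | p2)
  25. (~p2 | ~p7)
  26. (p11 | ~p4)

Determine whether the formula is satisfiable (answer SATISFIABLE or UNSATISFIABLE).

UNSATISFIABLE

p7 = True:
  propagation gives p11=False, p6=True, p5=False, p4=False; an empty clause results — contradiction.
p7 = False:
  propagation gives p1=True, p8=True; an empty clause results — contradiction.
Every branch closes, so no satisfying assignment exists.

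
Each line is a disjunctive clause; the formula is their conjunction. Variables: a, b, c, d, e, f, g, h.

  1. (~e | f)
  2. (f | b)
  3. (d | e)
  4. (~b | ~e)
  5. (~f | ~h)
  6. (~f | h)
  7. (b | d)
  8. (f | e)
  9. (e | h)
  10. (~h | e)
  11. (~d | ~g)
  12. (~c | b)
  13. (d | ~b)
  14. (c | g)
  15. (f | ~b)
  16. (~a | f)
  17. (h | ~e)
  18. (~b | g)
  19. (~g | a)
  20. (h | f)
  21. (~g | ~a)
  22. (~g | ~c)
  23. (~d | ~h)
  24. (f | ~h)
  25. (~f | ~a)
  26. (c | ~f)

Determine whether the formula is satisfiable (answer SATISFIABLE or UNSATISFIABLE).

UNSATISFIABLE

f = True:
  propagation gives h=False; an empty clause results — contradiction.
f = False:
  propagation gives e=False; an empty clause results — contradiction.
Every branch closes, so no satisfying assignment exists.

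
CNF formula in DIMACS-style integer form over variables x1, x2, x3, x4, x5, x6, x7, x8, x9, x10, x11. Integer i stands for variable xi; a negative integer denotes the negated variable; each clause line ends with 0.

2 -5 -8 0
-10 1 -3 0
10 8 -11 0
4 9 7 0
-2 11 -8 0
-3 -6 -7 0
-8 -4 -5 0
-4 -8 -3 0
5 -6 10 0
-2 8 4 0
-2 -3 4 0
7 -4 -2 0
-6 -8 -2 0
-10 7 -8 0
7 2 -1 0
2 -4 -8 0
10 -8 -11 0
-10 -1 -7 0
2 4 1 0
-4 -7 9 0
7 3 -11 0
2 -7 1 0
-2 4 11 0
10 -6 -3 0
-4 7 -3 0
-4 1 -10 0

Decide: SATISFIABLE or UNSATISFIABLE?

x6 occurs only negated in the remaining clauses — set x6 = False.
Branch on x1: take x1 = False.
Set x2 = True and propagate.
The remaining clauses are satisfied by x3 = False, x4 = False, x5 = False, x7 = True, x8 = True, x9 = False, x10 = True, x11 = True.
So x1=False, x2=True, x3=False, x4=False, x5=False, x6=False, x7=True, x8=True, x9=False, x10=True, x11=True is a satisfying assignment.

SATISFIABLE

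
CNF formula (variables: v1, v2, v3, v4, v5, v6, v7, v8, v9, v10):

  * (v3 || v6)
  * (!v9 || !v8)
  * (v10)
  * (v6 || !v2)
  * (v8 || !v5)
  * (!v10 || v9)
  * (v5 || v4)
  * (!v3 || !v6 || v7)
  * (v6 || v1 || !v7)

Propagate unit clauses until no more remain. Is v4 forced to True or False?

(v10) is a unit clause: v10 = True.
In (!v10 || v9), !v10 is now false; v9 must hold, so v9 = True.
In (!v8 || !v9), !v9 is now false; !v8 must hold, so v8 = False.
In (v8 || !v5), v8 is now false; !v5 must hold, so v5 = False.
(v5 || v4): since v5 = False, the clause reduces to (v4). v4 = True.

True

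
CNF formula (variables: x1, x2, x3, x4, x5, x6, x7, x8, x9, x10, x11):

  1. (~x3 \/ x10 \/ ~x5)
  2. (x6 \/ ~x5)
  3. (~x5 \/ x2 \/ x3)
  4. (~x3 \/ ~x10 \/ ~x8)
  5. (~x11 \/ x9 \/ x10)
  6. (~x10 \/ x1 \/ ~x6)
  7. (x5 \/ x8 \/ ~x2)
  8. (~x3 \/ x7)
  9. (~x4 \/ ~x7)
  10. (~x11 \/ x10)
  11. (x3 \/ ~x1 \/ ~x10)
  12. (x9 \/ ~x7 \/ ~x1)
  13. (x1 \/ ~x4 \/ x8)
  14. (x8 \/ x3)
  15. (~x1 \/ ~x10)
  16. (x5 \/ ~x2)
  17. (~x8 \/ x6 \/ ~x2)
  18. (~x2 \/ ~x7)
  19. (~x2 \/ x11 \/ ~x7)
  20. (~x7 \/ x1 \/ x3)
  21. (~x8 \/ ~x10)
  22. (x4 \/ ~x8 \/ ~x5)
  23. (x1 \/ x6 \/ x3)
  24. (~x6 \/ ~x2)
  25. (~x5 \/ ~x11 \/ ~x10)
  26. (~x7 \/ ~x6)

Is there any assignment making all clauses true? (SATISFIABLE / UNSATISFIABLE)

Branch on x1: take x1 = True.
  then x10 is forced to False.
  then x11 is forced to False.
For the remaining variables, x2 = False, x3 = False, x4 = True, x5 = False, x6 = True, x7 = False, x8 = True, x9 = False works.
Every clause has at least one true literal under this assignment.
So x1 = 1, x2 = 0, x3 = 0, x4 = 1, x5 = 0, x6 = 1, x7 = 0, x8 = 1, x9 = 0, x10 = 0, x11 = 0 is a satisfying assignment.

SATISFIABLE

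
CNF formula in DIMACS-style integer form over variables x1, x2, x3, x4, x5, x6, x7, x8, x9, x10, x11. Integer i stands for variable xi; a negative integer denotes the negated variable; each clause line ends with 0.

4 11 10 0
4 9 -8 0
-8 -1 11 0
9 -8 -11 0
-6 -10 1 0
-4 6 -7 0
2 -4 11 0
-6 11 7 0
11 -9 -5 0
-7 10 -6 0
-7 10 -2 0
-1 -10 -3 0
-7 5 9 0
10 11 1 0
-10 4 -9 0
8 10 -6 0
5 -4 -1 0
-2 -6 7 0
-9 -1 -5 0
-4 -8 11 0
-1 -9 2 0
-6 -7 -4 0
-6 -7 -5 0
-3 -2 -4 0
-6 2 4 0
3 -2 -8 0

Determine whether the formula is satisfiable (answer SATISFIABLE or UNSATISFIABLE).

SATISFIABLE

Try x1 = False.
The remaining clauses are satisfied by x2 = False, x3 = False, x4 = True, x5 = False, x6 = False, x7 = False, x8 = True, x9 = True, x10 = False, x11 = True.
Every clause has at least one true literal under this assignment.
So x1=False, x2=False, x3=False, x4=True, x5=False, x6=False, x7=False, x8=True, x9=True, x10=False, x11=True is a satisfying assignment.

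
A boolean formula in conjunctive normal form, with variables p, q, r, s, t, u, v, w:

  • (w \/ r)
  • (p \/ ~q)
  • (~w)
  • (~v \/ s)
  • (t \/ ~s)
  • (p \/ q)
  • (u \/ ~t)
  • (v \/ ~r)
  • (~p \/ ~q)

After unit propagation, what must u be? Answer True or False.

(~w) is a unit clause: w = False.
From (w \/ r) and w = False: r = True.
From (v \/ ~r) and r = True: v = True.
In (s \/ ~v), ~v is now false; s must hold, so s = True.
In (~s \/ t), ~s is now false; t must hold, so t = True.
From (~t \/ u) and t = True: u = True.

True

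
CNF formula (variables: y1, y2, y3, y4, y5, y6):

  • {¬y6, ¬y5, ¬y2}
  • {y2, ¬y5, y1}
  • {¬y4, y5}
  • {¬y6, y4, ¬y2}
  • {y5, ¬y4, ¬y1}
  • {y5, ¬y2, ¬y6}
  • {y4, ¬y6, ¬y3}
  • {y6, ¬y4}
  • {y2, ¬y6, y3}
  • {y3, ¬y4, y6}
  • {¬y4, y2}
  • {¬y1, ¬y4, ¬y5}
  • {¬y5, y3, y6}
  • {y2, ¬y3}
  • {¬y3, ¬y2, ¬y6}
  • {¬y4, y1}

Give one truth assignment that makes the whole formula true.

y1 = F  y2 = T  y3 = F  y4 = F  y5 = F  y6 = F

Branch on y1: take y1 = False.
  then y4 is forced to False.
Branch on y2: take y2 = True.
  then y6 is forced to False.
Branch on y3: take y3 = False.
  then y5 is forced to False.
Every clause has at least one true literal under this assignment.
Check each clause:
  1. {¬y2, ¬y6, ¬y5} — ¬y6 is true.
  2. {y2, y1, ¬y5} — y2 is true.
  3. {¬y4, y5} — ¬y4 is true.
  4. {¬y2, y4, ¬y6} — ¬y6 is true.
  5. {y5, ¬y4, ¬y1} — ¬y4 is true.
  6. {y5, ¬y2, ¬y6} — ¬y6 is true.
  7. {¬y6, y4, ¬y3} — ¬y6 is true.
  8. {¬y4, y6} — ¬y4 is true.
  9. {¬y6, y3, y2} — ¬y6 is true.
  10. {y6, ¬y4, y3} — ¬y4 is true.
  11. {¬y4, y2} — y2 is true.
  12. {¬y4, ¬y1, ¬y5} — ¬y5 is true.
  13. {y6, y3, ¬y5} — ¬y5 is true.
  14. {y2, ¬y3} — y2 is true.
  15. {¬y6, ¬y3, ¬y2} — ¬y6 is true.
  16. {y1, ¬y4} — ¬y4 is true.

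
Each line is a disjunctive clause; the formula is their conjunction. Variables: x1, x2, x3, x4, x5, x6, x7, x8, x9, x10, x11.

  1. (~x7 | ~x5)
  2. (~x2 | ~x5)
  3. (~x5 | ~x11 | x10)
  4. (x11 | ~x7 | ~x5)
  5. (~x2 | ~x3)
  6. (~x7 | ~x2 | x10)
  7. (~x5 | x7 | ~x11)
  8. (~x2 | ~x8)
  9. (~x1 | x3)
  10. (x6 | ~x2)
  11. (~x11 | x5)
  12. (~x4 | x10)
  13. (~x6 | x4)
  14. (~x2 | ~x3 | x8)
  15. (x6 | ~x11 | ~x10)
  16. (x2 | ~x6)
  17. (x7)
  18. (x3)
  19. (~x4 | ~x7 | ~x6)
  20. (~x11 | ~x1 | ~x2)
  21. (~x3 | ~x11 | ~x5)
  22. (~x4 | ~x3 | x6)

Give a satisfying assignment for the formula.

(x7) is a unit clause, so x7 = True.
The clause (~x5) is unit: x5 must be False.
The clause (~x11) is unit: x11 must be False.
(x3) is a unit clause, so x3 = True.
(~x2) is a unit clause, so x2 = False.
(~x6) is a unit clause, so x6 = False.
The clause (~x4) is unit: x4 must be False.
x1, x8, x9, x10 are now unconstrained; take x1 = False, x8 = True, x9 = True, x10 = False.
Every clause has at least one true literal under this assignment.

x1=False, x2=False, x3=True, x4=False, x5=False, x6=False, x7=True, x8=True, x9=True, x10=False, x11=False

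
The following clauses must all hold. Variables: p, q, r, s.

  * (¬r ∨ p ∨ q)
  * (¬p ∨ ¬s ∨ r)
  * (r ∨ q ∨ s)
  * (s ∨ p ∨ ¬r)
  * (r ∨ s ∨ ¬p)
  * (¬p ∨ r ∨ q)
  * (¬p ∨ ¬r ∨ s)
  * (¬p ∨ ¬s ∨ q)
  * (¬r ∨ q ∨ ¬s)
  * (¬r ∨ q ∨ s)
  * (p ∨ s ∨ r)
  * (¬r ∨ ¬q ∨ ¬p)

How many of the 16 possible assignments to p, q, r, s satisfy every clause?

3

The models are:
  p=0 q=0 r=0 s=1
  p=0 q=1 r=0 s=1
  p=0 q=1 r=1 s=1
Count: 3.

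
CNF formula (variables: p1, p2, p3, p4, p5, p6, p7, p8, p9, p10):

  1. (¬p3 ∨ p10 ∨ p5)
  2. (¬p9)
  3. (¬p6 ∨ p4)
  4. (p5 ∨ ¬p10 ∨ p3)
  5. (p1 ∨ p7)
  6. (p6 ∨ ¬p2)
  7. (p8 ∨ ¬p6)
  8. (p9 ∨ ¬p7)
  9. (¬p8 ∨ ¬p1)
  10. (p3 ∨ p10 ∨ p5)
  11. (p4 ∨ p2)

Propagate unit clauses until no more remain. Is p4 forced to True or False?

Unit clause (¬p9) sets p9 = False.
In (p9 ∨ ¬p7), p9 is now false; ¬p7 must hold, so p7 = False.
(p7 ∨ p1) with p7 = False leaves only p1, so p1 = True.
(¬p8 ∨ ¬p1): since p1 = True, the clause reduces to (¬p8). p8 = False.
From (¬p6 ∨ p8) and p8 = False: p6 = False.
(p6 ∨ ¬p2): since p6 = False, the clause reduces to (¬p2). p2 = False.
In (p2 ∨ p4), p2 is now false; p4 must hold, so p4 = True.

True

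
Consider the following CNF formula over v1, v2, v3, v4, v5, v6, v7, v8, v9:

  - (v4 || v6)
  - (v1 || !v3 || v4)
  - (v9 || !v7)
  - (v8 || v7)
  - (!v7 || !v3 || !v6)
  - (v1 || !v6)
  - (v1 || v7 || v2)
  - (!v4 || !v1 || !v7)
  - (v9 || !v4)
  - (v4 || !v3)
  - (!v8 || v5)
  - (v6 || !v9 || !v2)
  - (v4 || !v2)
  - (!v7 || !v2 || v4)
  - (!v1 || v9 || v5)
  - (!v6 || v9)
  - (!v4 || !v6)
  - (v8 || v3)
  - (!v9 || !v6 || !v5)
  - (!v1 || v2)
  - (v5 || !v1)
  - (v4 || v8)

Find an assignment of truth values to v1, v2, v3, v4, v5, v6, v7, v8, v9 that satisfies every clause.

Try v1 = False.
  then v6 is forced to False.
  then v4 is forced to True.
  then v9 is forced to True.
  then v2 is forced to False.
  then v7 is forced to True.
Branch on v3: take v3 = True.
Branch on v5: take v5 = True.
v8 is now unconstrained; take v8 = False.

v1 = False, v2 = False, v3 = True, v4 = True, v5 = True, v6 = False, v7 = True, v8 = False, v9 = True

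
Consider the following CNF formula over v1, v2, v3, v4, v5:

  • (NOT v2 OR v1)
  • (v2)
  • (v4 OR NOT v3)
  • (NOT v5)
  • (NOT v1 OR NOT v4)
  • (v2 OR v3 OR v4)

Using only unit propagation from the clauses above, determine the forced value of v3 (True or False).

False

(v2) stands alone — v2 = True.
(NOT v2 OR v1) with v2 = True leaves only v1, so v1 = True.
Unit clause (NOT v5) sets v5 = False.
In (NOT v4 OR NOT v1), NOT v1 is now false; NOT v4 must hold, so v4 = False.
(v4 OR NOT v3): since v4 = False, the clause reduces to (NOT v3). v3 = False.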